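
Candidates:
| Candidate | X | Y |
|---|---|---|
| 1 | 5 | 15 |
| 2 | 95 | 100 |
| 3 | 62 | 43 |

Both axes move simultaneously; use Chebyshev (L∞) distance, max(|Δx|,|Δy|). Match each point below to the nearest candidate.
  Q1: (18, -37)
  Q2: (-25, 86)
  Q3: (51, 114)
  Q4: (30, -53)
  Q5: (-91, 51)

Q1 at (18, -37):
  1: max(|-13|, |52|) = 52
  2: max(|77|, |137|) = 137
  3: max(|44|, |80|) = 80
  → nearest: 1 (52)
Q2 at (-25, 86):
  1: max(|30|, |-71|) = 71
  2: max(|120|, |14|) = 120
  3: max(|87|, |-43|) = 87
  → nearest: 1 (71)
Q3 at (51, 114):
  1: max(|-46|, |-99|) = 99
  2: max(|44|, |-14|) = 44
  3: max(|11|, |-71|) = 71
  → nearest: 2 (44)
Q4 at (30, -53):
  1: max(|-25|, |68|) = 68
  2: max(|65|, |153|) = 153
  3: max(|32|, |96|) = 96
  → nearest: 1 (68)
Q5 at (-91, 51):
  1: max(|96|, |-36|) = 96
  2: max(|186|, |49|) = 186
  3: max(|153|, |-8|) = 153
  → nearest: 1 (96)

Q1→1; Q2→1; Q3→2; Q4→1; Q5→1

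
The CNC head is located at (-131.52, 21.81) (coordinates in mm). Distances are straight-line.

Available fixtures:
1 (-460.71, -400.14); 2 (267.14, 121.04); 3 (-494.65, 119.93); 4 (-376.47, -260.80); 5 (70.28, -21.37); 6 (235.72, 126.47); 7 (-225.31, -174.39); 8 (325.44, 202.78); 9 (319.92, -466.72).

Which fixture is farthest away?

Distances from (-131.52, 21.81):
1: √((-329.19)² + (-421.95)²) = √(108366.0561 + 178041.8025) = 535.17 mm
2: √((398.66)² + (99.23)²) = √(158929.7956 + 9846.5929) = 410.82 mm
3: √((-363.13)² + (98.12)²) = √(131863.3969 + 9627.5344) = 376.15 mm
4: √((-244.95)² + (-282.61)²) = √(60000.5025 + 79868.4121) = 373.99 mm
5: √((201.80)² + (-43.18)²) = √(40723.2400 + 1864.5124) = 206.37 mm
6: √((367.24)² + (104.66)²) = √(134865.2176 + 10953.7156) = 381.86 mm
7: √((-93.79)² + (-196.20)²) = √(8796.5641 + 38494.4400) = 217.46 mm
8: √((456.96)² + (180.97)²) = √(208812.4416 + 32750.1409) = 491.49 mm
9: √((451.44)² + (-488.53)²) = √(203798.0736 + 238661.5609) = 665.18 mm
Maximum: 9 at 665.18 mm.

9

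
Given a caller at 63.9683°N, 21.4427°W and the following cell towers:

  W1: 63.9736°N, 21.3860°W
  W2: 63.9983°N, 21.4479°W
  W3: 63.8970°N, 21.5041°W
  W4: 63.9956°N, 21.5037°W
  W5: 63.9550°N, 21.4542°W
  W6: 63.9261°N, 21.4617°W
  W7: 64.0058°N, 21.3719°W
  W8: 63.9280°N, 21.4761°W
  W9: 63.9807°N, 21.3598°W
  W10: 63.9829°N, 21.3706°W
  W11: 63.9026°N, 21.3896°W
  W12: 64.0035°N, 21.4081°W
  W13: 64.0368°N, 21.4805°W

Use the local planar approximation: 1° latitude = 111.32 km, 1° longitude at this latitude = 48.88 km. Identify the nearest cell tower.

W5

Distances from 63.9683°N, 21.4427°W:
W1: √((0.0053·111.32)² + (0.0567·48.88)²) = √(0.348095 + 7.681190) = 2.8336 km
W2: √((0.0300·111.32)² + (-0.0052·48.88)²) = √(11.152928 + 0.064605) = 3.3493 km
W3: √((-0.0713·111.32)² + (-0.0614·48.88)²) = √(62.997810 + 9.007394) = 8.4856 km
W4: √((0.0273·111.32)² + (-0.0610·48.88)²) = √(9.235740 + 8.890416) = 4.2575 km
W5: √((-0.0133·111.32)² + (-0.0115·48.88)²) = √(2.192046 + 0.315979) = 1.5837 km
W6: √((-0.0422·111.32)² + (-0.0190·48.88)²) = √(22.068423 + 0.862521) = 4.7886 km
W7: √((0.0375·111.32)² + (0.0708·48.88)²) = √(17.426450 + 11.976472) = 5.4224 km
W8: √((-0.0403·111.32)² + (-0.0334·48.88)²) = √(20.125955 + 2.665357) = 4.7740 km
W9: √((0.0124·111.32)² + (0.0829·48.88)²) = √(1.905416 + 16.419936) = 4.2808 km
W10: √((0.0146·111.32)² + (0.0721·48.88)²) = √(2.641509 + 12.420324) = 3.8810 km
W11: √((-0.0657·111.32)² + (0.0531·48.88)²) = √(53.490559 + 6.736766) = 7.7606 km
W12: √((0.0352·111.32)² + (0.0346·48.88)²) = √(15.354360 + 2.860320) = 4.2679 km
W13: √((0.0685·111.32)² + (-0.0378·48.88)²) = √(58.147030 + 3.413862) = 7.8461 km
Minimum: W5 at 1.5837 km.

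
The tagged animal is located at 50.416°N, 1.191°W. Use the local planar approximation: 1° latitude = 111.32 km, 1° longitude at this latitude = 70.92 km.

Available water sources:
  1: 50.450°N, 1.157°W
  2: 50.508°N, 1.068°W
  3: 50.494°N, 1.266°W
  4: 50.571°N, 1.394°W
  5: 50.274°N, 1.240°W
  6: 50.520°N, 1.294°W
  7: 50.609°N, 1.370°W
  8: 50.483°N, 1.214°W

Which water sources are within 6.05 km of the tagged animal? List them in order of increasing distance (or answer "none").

1

Distances from 50.416°N, 1.191°W:
1: 4.488 km
2: 13.453 km
3: 10.183 km
4: 22.472 km
5: 16.185 km
6: 13.689 km
7: 24.955 km
8: 7.635 km
Threshold 6.05 km: 1 (4.488 km) is within range.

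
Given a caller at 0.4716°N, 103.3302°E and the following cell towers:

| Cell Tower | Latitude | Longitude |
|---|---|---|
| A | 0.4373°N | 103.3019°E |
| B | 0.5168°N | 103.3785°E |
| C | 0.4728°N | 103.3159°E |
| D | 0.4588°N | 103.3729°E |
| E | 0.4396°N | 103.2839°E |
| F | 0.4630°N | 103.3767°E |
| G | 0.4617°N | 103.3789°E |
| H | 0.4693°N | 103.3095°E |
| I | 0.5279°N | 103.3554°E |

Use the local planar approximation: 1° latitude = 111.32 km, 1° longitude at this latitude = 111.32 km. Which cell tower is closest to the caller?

Distances from 0.4716°N, 103.3302°E:
A: √((-0.0343·111.32)² + (-0.0283·111.32)²) = √(14.579232 + 9.924743) = 4.9501 km
B: √((0.0452·111.32)² + (0.0483·111.32)²) = √(25.317643 + 28.909505) = 7.3639 km
C: √((0.0012·111.32)² + (-0.0143·111.32)²) = √(0.017845 + 2.534069) = 1.5975 km
D: √((-0.0128·111.32)² + (0.0427·111.32)²) = √(2.030329 + 22.594469) = 4.9623 km
E: √((-0.0320·111.32)² + (-0.0463·111.32)²) = √(12.689554 + 26.564912) = 6.2653 km
F: √((-0.0086·111.32)² + (0.0465·111.32)²) = √(0.916523 + 26.794910) = 5.2642 km
G: √((-0.0099·111.32)² + (0.0487·111.32)²) = √(1.214554 + 29.390320) = 5.5322 km
H: √((-0.0023·111.32)² + (-0.0207·111.32)²) = √(0.065554 + 5.309909) = 2.3185 km
I: √((0.0563·111.32)² + (0.0252·111.32)²) = √(39.279250 + 7.869506) = 6.8665 km
Minimum: C at 1.5975 km.

C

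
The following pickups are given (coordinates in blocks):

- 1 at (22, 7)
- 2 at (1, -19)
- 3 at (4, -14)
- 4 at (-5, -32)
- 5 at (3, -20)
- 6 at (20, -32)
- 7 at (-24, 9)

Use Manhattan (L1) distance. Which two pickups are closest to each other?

Pairwise distances:
2–5: 3 blocks
3–5: 7 blocks
2–3: 8 blocks
2–4: 19 blocks
4–5: 20 blocks
4–6: 25 blocks
3–4: 27 blocks
5–6: 29 blocks
2–6: 32 blocks
3–6: 34 blocks
1–3: 39 blocks
1–6: 41 blocks
1–5: 46 blocks
1–2: 47 blocks
1–7: 48 blocks
3–7: 51 blocks
2–7: 53 blocks
5–7: 56 blocks
4–7: 60 blocks
1–4: 66 blocks
6–7: 85 blocks
Closest pair: 2–5 at 3 blocks.

2 and 5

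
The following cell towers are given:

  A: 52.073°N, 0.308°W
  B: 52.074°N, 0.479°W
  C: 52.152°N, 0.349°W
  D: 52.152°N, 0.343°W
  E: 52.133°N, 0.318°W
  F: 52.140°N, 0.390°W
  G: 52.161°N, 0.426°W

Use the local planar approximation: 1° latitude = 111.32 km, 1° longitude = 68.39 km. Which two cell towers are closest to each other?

Pairwise distances:
A–B: √((0.001·111.32)² + (-0.171·68.39)²) = √(0.01239 + 136.76577) = 11.695 km
A–C: √((0.079·111.32)² + (-0.041·68.39)²) = √(77.33936 + 7.86236) = 9.230 km
A–D: √((0.079·111.32)² + (-0.035·68.39)²) = √(77.33936 + 5.72956) = 9.114 km
A–E: √((0.060·111.32)² + (-0.010·68.39)²) = √(44.61171 + 0.46772) = 6.714 km
A–F: √((0.067·111.32)² + (-0.082·68.39)²) = √(55.62833 + 31.44944) = 9.332 km
A–G: √((0.088·111.32)² + (-0.118·68.39)²) = √(95.96475 + 65.12522) = 12.692 km
B–C: √((0.078·111.32)² + (0.130·68.39)²) = √(75.39379 + 79.04455) = 12.427 km
B–D: √((0.078·111.32)² + (0.136·68.39)²) = √(75.39379 + 86.50935) = 12.724 km
B–E: √((0.059·111.32)² + (0.161·68.39)²) = √(43.13705 + 121.23750) = 12.821 km
B–F: √((0.066·111.32)² + (0.089·68.39)²) = √(53.98017 + 37.04804) = 9.541 km
B–G: √((0.087·111.32)² + (0.053·68.39)²) = √(93.79613 + 13.13823) = 10.341 km
C–D: √((0.000·111.32)² + (0.006·68.39)²) = √(0.00000 + 0.16838) = 0.410 km
C–E: √((-0.019·111.32)² + (0.031·68.39)²) = √(4.47356 + 4.49478) = 2.995 km
C–F: √((-0.012·111.32)² + (-0.041·68.39)²) = √(1.78447 + 7.86236) = 3.106 km
C–G: √((0.009·111.32)² + (-0.077·68.39)²) = √(1.00376 + 27.73107) = 5.360 km
D–E: √((-0.019·111.32)² + (0.025·68.39)²) = √(4.47356 + 2.92325) = 2.720 km
D–F: √((-0.012·111.32)² + (-0.047·68.39)²) = √(1.78447 + 10.33192) = 3.481 km
D–G: √((0.009·111.32)² + (-0.083·68.39)²) = √(1.00376 + 32.22118) = 5.764 km
E–F: √((0.007·111.32)² + (-0.072·68.39)²) = √(0.60721 + 24.24656) = 4.985 km
E–G: √((0.028·111.32)² + (-0.108·68.39)²) = √(9.71544 + 54.55477) = 8.017 km
F–G: √((0.021·111.32)² + (-0.036·68.39)²) = √(5.46493 + 6.06164) = 3.395 km
Closest pair: C–D at 0.410 km.

C and D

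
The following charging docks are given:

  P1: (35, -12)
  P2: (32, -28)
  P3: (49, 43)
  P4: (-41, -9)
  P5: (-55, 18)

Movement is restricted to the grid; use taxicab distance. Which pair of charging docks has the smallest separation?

P1 and P2

Pairwise distances:
P1–P2: |-3| + |-16| = 3 + 16 = 19
P1–P3: |14| + |55| = 14 + 55 = 69
P1–P4: |-76| + |3| = 76 + 3 = 79
P1–P5: |-90| + |30| = 90 + 30 = 120
P2–P3: |17| + |71| = 17 + 71 = 88
P2–P4: |-73| + |19| = 73 + 19 = 92
P2–P5: |-87| + |46| = 87 + 46 = 133
P3–P4: |-90| + |-52| = 90 + 52 = 142
P3–P5: |-104| + |-25| = 104 + 25 = 129
P4–P5: |-14| + |27| = 14 + 27 = 41
Closest pair: P1–P2 at 19.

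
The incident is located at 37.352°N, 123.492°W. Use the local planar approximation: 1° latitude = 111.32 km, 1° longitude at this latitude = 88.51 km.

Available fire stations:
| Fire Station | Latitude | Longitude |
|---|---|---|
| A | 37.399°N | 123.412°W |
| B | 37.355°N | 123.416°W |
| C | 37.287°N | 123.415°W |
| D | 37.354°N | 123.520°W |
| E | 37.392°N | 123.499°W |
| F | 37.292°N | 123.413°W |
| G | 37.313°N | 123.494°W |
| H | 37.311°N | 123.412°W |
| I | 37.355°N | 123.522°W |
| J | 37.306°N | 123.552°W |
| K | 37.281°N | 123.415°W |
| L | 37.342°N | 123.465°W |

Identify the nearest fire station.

D

Distances from 37.352°N, 123.492°W:
A: √((0.047·111.32)² + (0.080·88.51)²) = √(27.37424 + 50.13773) = 8.804 km
B: √((0.003·111.32)² + (0.076·88.51)²) = √(0.11153 + 45.24930) = 6.735 km
C: √((-0.065·111.32)² + (0.077·88.51)²) = √(52.35680 + 46.44791) = 9.940 km
D: √((0.002·111.32)² + (-0.028·88.51)²) = √(0.04957 + 6.14187) = 2.488 km
E: √((0.040·111.32)² + (-0.007·88.51)²) = √(19.82743 + 0.38387) = 4.496 km
F: √((-0.060·111.32)² + (0.079·88.51)²) = √(44.61171 + 48.89212) = 9.670 km
G: √((-0.039·111.32)² + (-0.002·88.51)²) = √(18.84845 + 0.03134) = 4.345 km
H: √((-0.041·111.32)² + (0.080·88.51)²) = √(20.83119 + 50.13773) = 8.424 km
I: √((0.003·111.32)² + (-0.030·88.51)²) = √(0.11153 + 7.05062) = 2.676 km
J: √((-0.046·111.32)² + (-0.060·88.51)²) = √(26.22177 + 28.20247) = 7.377 km
K: √((-0.071·111.32)² + (0.077·88.51)²) = √(62.46879 + 46.44791) = 10.436 km
L: √((-0.010·111.32)² + (0.027·88.51)²) = √(1.23921 + 5.71100) = 2.636 km
Minimum: D at 2.488 km.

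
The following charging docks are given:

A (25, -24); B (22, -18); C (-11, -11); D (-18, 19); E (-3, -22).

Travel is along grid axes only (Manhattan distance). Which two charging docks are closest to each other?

A and B

Pairwise distances:
A–B: 9
A–C: 49
A–D: 86
A–E: 30
B–C: 40
B–D: 77
B–E: 29
C–D: 37
C–E: 19
D–E: 56
Closest pair: A–B at 9.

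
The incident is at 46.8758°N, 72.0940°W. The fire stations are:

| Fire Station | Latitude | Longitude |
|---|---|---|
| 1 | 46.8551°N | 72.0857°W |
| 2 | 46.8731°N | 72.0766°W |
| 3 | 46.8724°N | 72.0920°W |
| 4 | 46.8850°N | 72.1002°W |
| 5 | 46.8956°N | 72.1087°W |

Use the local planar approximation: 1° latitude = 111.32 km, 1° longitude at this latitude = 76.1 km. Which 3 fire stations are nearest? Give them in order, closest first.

Distances from 46.8758°N, 72.0940°W:
1: √((-0.0207·111.32)² + (0.0083·76.1)²) = √(5.309909 + 0.398956) = 2.3893 km
2: √((-0.0027·111.32)² + (0.0174·76.1)²) = √(0.090339 + 1.753347) = 1.3578 km
3: √((-0.0034·111.32)² + (0.0020·76.1)²) = √(0.143253 + 0.023165) = 0.4079 km
4: √((0.0092·111.32)² + (-0.0062·76.1)²) = √(1.048871 + 0.222614) = 1.1276 km
5: √((0.0198·111.32)² + (-0.0147·76.1)²) = √(4.858216 + 1.251423) = 2.4718 km
Sorted: 3 (0.4079 km) < 4 (1.1276 km) < 2 (1.3578 km) < 1 (2.3893 km) < 5 (2.4718 km)

3, 4, 2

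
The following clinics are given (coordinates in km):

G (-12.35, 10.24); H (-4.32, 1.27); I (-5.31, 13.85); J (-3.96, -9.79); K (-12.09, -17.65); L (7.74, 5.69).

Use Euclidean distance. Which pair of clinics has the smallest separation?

Pairwise distances:
G–H: 12.04 km
G–I: 7.91 km
G–J: 21.72 km
G–K: 27.89 km
G–L: 20.60 km
H–I: 12.62 km
H–J: 11.07 km
H–K: 20.45 km
H–L: 12.84 km
I–J: 23.68 km
I–K: 32.22 km
I–L: 15.39 km
J–K: 11.31 km
J–L: 19.40 km
K–L: 30.63 km
Closest pair: G–I at 7.91 km.

G and I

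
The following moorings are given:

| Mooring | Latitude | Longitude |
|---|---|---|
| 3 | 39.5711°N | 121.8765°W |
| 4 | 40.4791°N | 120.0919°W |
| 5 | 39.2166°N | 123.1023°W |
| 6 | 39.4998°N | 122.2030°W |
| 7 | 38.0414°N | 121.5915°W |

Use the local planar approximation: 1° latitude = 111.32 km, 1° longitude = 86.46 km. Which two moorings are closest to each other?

Pairwise distances:
3–6: 29.3238 km
5–6: 83.9016 km
3–5: 113.0913 km
6–7: 170.7410 km
3–7: 172.0598 km
3–4: 184.4567 km
5–7: 184.8710 km
4–6: 212.6030 km
4–5: 295.7992 km
4–7: 300.7480 km
Closest pair: 3–6 at 29.3238 km.

3 and 6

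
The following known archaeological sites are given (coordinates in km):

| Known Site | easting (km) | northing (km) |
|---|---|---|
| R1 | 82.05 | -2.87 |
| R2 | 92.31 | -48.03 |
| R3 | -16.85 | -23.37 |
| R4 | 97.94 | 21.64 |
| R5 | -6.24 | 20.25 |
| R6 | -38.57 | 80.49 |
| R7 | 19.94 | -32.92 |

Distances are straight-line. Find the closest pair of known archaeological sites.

Pairwise distances:
R1–R2: √((10.26)² + (-45.16)²) = √(105.2676 + 2039.4256) = 46.31 km
R1–R3: √((-98.90)² + (-20.50)²) = √(9781.2100 + 420.2500) = 101.00 km
R1–R4: √((15.89)² + (24.51)²) = √(252.4921 + 600.7401) = 29.21 km
R1–R5: √((-88.29)² + (23.12)²) = √(7795.1241 + 534.5344) = 91.27 km
R1–R6: √((-120.62)² + (83.36)²) = √(14549.1844 + 6948.8896) = 146.62 km
R1–R7: √((-62.11)² + (-30.05)²) = √(3857.6521 + 903.0025) = 69.00 km
R2–R3: √((-109.16)² + (24.66)²) = √(11915.9056 + 608.1156) = 111.91 km
R2–R4: √((5.63)² + (69.67)²) = √(31.6969 + 4853.9089) = 69.90 km
R2–R5: √((-98.55)² + (68.28)²) = √(9712.1025 + 4662.1584) = 119.89 km
R2–R6: √((-130.88)² + (128.52)²) = √(17129.5744 + 16517.3904) = 183.43 km
R2–R7: √((-72.37)² + (15.11)²) = √(5237.4169 + 228.3121) = 73.93 km
R3–R4: √((114.79)² + (45.01)²) = √(13176.7441 + 2025.9001) = 123.30 km
R3–R5: √((10.61)² + (43.62)²) = √(112.5721 + 1902.7044) = 44.89 km
R3–R6: √((-21.72)² + (103.86)²) = √(471.7584 + 10786.8996) = 106.11 km
R3–R7: √((36.79)² + (-9.55)²) = √(1353.5041 + 91.2025) = 38.01 km
R4–R5: √((-104.18)² + (-1.39)²) = √(10853.4724 + 1.9321) = 104.19 km
R4–R6: √((-136.51)² + (58.85)²) = √(18634.9801 + 3463.3225) = 148.65 km
R4–R7: √((-78.00)² + (-54.56)²) = √(6084.0000 + 2976.7936) = 95.19 km
R5–R6: √((-32.33)² + (60.24)²) = √(1045.2289 + 3628.8576) = 68.37 km
R5–R7: √((26.18)² + (-53.17)²) = √(685.3924 + 2827.0489) = 59.27 km
R6–R7: √((58.51)² + (-113.41)²) = √(3423.4201 + 12861.8281) = 127.61 km
Closest pair: R1–R4 at 29.21 km.

R1 and R4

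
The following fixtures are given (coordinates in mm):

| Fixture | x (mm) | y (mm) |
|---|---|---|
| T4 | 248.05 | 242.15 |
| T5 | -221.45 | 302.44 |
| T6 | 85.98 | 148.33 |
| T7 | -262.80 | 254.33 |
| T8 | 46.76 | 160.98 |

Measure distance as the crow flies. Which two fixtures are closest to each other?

T6 and T8

Pairwise distances:
T6–T8: √((-39.22)² + (12.65)²) = √(1538.2084 + 160.0225) = 41.21 mm
T5–T7: √((-41.35)² + (-48.11)²) = √(1709.8225 + 2314.5721) = 63.44 mm
T4–T6: √((-162.07)² + (-93.82)²) = √(26266.6849 + 8802.1924) = 187.27 mm
T4–T8: √((-201.29)² + (-81.17)²) = √(40517.6641 + 6588.5689) = 217.04 mm
T5–T8: √((268.21)² + (-141.46)²) = √(71936.6041 + 20010.9316) = 303.23 mm
T7–T8: √((309.56)² + (-93.35)²) = √(95827.3936 + 8714.2225) = 323.33 mm
T5–T6: √((307.43)² + (-154.11)²) = √(94513.2049 + 23749.8921) = 343.89 mm
T6–T7: √((-348.78)² + (106.00)²) = √(121647.4884 + 11236.0000) = 364.53 mm
T4–T5: √((-469.50)² + (60.29)²) = √(220430.2500 + 3634.8841) = 473.36 mm
T4–T7: √((-510.85)² + (12.18)²) = √(260967.7225 + 148.3524) = 511.00 mm
Closest pair: T6–T8 at 41.21 mm.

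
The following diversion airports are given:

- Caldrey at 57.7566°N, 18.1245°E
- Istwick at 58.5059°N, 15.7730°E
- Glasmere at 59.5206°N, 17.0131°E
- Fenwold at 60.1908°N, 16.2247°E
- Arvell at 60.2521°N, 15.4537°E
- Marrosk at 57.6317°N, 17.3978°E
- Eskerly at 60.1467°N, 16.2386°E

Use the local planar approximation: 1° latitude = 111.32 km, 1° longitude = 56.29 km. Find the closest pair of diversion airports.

Pairwise distances:
Caldrey–Istwick: 156.4555 km
Caldrey–Glasmere: 206.0932 km
Caldrey–Fenwold: 291.3136 km
Caldrey–Arvell: 315.8706 km
Caldrey–Marrosk: 43.2043 km
Caldrey–Eskerly: 286.4620 km
Istwick–Glasmere: 132.7852 km
Istwick–Fenwold: 189.2786 km
Istwick–Arvell: 195.2161 km
Istwick–Marrosk: 133.5490 km
Istwick–Eskerly: 184.5246 km
Glasmere–Fenwold: 86.8081 km
Glasmere–Arvell: 119.7331 km
Glasmere–Marrosk: 211.3845 km
Glasmere–Eskerly: 82.2095 km
Fenwold–Arvell: 43.9328 km
Fenwold–Marrosk: 292.4321 km
Fenwold–Eskerly: 4.9712 km
Arvell–Marrosk: 311.5546 km
Arvell–Eskerly: 45.7134 km
Marrosk–Eskerly: 287.4732 km
Closest pair: Fenwold–Eskerly at 4.9712 km.

Fenwold and Eskerly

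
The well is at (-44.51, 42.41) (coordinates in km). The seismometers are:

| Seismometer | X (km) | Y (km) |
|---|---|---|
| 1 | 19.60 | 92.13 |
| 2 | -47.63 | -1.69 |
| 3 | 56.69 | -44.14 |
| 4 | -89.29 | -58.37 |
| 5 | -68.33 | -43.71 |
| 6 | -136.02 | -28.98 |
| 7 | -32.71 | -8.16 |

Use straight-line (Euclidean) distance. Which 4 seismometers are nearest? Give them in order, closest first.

2, 7, 1, 5

Distances from (-44.51, 42.41):
1: √((64.11)² + (49.72)²) = √(4110.0921 + 2472.0784) = 81.13 km
2: √((-3.12)² + (-44.10)²) = √(9.7344 + 1944.8100) = 44.21 km
3: √((101.20)² + (-86.55)²) = √(10241.4400 + 7490.9025) = 133.16 km
4: √((-44.78)² + (-100.78)²) = √(2005.2484 + 10156.6084) = 110.28 km
5: √((-23.82)² + (-86.12)²) = √(567.3924 + 7416.6544) = 89.35 km
6: √((-91.51)² + (-71.39)²) = √(8374.0801 + 5096.5321) = 116.06 km
7: √((11.80)² + (-50.57)²) = √(139.2400 + 2557.3249) = 51.93 km
Sorted: 2 (44.21 km) < 7 (51.93 km) < 1 (81.13 km) < 5 (89.35 km) < 4 (110.28 km) < 6 (116.06 km) < …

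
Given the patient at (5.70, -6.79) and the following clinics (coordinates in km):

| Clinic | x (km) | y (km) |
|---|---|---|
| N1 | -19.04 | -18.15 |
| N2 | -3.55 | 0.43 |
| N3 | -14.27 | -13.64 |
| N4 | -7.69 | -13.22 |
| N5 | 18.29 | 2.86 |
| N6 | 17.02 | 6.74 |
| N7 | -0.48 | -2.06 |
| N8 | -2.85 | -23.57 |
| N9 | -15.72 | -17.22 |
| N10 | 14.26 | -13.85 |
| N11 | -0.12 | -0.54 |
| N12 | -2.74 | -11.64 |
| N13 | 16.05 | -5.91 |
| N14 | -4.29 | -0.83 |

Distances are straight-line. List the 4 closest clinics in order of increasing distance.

Distances from (5.70, -6.79):
N1: 27.22 km
N2: 11.73 km
N3: 21.11 km
N4: 14.85 km
N5: 15.86 km
N6: 17.64 km
N7: 7.78 km
N8: 18.83 km
N9: 23.82 km
N10: 11.10 km
N11: 8.54 km
N12: 9.73 km
N13: 10.39 km
N14: 11.63 km
Sorted: N7 (7.78 km) < N11 (8.54 km) < N12 (9.73 km) < N13 (10.39 km) < N10 (11.10 km) < N14 (11.63 km) < …

N7, N11, N12, N13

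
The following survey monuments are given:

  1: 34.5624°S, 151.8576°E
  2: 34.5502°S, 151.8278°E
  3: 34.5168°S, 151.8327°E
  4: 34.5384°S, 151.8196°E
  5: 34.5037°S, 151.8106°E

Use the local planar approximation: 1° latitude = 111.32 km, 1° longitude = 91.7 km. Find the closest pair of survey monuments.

2 and 4

Pairwise distances:
1–2: 3.0515 km
1–3: 5.5661 km
1–4: 4.3909 km
1–5: 7.8278 km
2–3: 3.7451 km
2–4: 1.5136 km
2–5: 5.4113 km
3–4: 2.6879 km
3–5: 2.4967 km
4–5: 3.9500 km
Closest pair: 2–4 at 1.5136 km.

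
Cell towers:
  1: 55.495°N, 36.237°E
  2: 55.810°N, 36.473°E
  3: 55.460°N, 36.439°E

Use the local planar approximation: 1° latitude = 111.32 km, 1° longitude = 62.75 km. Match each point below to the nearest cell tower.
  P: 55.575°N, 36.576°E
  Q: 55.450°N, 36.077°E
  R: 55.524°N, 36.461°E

P at 55.575°N, 36.576°E:
  1: 23.061 km
  2: 26.947 km
  3: 15.420 km
  → nearest: 3 (15.420 km)
Q at 55.450°N, 36.077°E:
  1: 11.220 km
  2: 47.154 km
  3: 22.743 km
  → nearest: 1 (11.220 km)
R at 55.524°N, 36.461°E:
  1: 14.422 km
  2: 31.846 km
  3: 7.257 km
  → nearest: 3 (7.257 km)

P→3; Q→1; R→3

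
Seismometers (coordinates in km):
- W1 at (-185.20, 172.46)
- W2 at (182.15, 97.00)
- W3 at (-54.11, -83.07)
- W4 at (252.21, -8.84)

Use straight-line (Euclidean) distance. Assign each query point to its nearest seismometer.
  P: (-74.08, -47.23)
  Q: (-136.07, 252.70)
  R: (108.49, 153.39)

P→W3; Q→W1; R→W2

P at (-74.08, -47.23):
  W1: 246.19 km
  W2: 294.03 km
  W3: 41.03 km
  W4: 328.54 km
  → nearest: W3 (41.03 km)
Q at (-136.07, 252.70):
  W1: 94.09 km
  W2: 354.27 km
  W3: 345.63 km
  W4: 468.15 km
  → nearest: W1 (94.09 km)
R at (108.49, 153.39):
  W1: 294.31 km
  W2: 92.77 km
  W3: 286.97 km
  W4: 216.73 km
  → nearest: W2 (92.77 km)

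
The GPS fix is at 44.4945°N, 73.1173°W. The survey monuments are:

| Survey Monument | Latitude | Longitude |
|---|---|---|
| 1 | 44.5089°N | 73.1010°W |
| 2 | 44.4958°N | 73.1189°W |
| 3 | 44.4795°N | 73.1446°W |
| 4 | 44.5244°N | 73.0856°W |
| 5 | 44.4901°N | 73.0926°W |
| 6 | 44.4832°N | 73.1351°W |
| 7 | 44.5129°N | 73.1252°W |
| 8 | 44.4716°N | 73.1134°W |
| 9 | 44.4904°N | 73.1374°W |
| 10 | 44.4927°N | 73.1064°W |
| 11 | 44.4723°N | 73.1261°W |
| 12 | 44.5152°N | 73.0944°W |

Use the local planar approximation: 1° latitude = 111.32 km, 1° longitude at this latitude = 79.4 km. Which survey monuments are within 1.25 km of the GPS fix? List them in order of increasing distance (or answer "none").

2, 10

Distances from 44.4945°N, 73.1173°W:
1: √((0.0144·111.32)² + (0.0163·79.4)²) = √(2.569635 + 1.675005) = 2.0603 km
2: √((0.0013·111.32)² + (-0.0016·79.4)²) = √(0.020943 + 0.016139) = 0.1926 km
3: √((-0.0150·111.32)² + (-0.0273·79.4)²) = √(2.788232 + 4.698576) = 2.7362 km
4: √((0.0299·111.32)² + (0.0317·79.4)²) = √(11.078699 + 6.335188) = 4.1730 km
5: √((-0.0044·111.32)² + (0.0247·79.4)²) = √(0.239912 + 3.846227) = 2.0214 km
6: √((-0.0113·111.32)² + (-0.0178·79.4)²) = √(1.582353 + 1.997473) = 1.8920 km
7: √((0.0184·111.32)² + (-0.0079·79.4)²) = √(4.195484 + 0.393455) = 2.1422 km
8: √((-0.0229·111.32)² + (0.0039·79.4)²) = √(6.498563 + 0.095889) = 2.5680 km
9: √((-0.0041·111.32)² + (-0.0201·79.4)²) = √(0.208312 + 2.547024) = 1.6599 km
10: √((-0.0018·111.32)² + (0.0109·79.4)²) = √(0.040151 + 0.749021) = 0.8884 km
11: √((-0.0222·111.32)² + (-0.0088·79.4)²) = √(6.107343 + 0.488210) = 2.5682 km
12: √((0.0207·111.32)² + (0.0229·79.4)²) = √(5.309909 + 3.306069) = 2.9353 km
Threshold 1.25 km: 2 (0.1926 km), 10 (0.8884 km) are within range.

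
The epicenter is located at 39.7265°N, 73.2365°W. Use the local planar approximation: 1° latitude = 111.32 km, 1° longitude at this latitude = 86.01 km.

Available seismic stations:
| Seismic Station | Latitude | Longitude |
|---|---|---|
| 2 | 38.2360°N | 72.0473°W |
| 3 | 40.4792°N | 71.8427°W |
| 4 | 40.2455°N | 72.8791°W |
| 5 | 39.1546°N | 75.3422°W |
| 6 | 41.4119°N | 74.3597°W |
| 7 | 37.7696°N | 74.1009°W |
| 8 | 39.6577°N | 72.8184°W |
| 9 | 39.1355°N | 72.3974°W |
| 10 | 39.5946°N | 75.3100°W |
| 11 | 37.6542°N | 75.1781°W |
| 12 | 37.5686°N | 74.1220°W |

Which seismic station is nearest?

8

Distances from 39.7265°N, 73.2365°W:
2: √((-1.4905·111.32)² + (1.1892·86.01)²) = √(27530.262732 + 10461.830909) = 194.9156 km
3: √((0.7527·111.32)² + (1.3938·86.01)²) = √(7020.858615 + 14371.391343) = 146.2609 km
4: √((0.5190·111.32)² + (0.3574·86.01)²) = √(3337.959869 + 944.946002) = 65.4439 km
5: √((-0.5719·111.32)² + (-2.1057·86.01)²) = √(4053.093182 + 32801.287412) = 191.9749 km
6: √((1.6854·111.32)² + (-1.1232·86.01)²) = √(35200.787096 + 9332.802704) = 211.0298 km
7: √((-1.9569·111.32)² + (-0.8644·86.01)²) = √(47455.184018 + 5527.482952) = 230.1796 km
8: √((-0.0688·111.32)² + (0.4181·86.01)²) = √(58.657463 + 1293.177770) = 36.7673 km
9: √((-0.5910·111.32)² + (0.8391·86.01)²) = √(4328.339890 + 5208.651942) = 97.6575 km
10: √((-0.1319·111.32)² + (-2.0735·86.01)²) = √(215.593661 + 31805.774443) = 178.9452 km
11: √((-2.0723·111.32)² + (-1.9416·86.01)²) = √(53217.154504 + 27888.003353) = 284.7897 km
12: √((-2.1579·111.32)² + (-0.8855·86.01)²) = √(57704.412715 + 5800.628157) = 252.0021 km
Minimum: 8 at 36.7673 km.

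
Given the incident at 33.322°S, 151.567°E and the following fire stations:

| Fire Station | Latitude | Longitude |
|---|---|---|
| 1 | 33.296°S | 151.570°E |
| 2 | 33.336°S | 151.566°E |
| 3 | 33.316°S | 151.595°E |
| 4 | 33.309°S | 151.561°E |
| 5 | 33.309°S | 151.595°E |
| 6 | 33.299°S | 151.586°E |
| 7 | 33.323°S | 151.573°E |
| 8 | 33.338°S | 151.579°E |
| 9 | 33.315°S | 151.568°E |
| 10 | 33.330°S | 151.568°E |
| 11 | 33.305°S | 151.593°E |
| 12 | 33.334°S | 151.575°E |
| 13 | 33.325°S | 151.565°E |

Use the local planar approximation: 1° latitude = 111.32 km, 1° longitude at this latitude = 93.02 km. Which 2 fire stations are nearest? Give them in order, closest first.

Distances from 33.322°S, 151.567°E:
1: √((0.026·111.32)² + (0.003·93.02)²) = √(8.37709 + 0.07787) = 2.908 km
2: √((-0.014·111.32)² + (-0.001·93.02)²) = √(2.42886 + 0.00865) = 1.561 km
3: √((0.006·111.32)² + (0.028·93.02)²) = √(0.44612 + 6.78373) = 2.689 km
4: √((0.013·111.32)² + (-0.006·93.02)²) = √(2.09427 + 0.31150) = 1.551 km
5: √((0.013·111.32)² + (0.028·93.02)²) = √(2.09427 + 6.78373) = 2.980 km
6: √((0.023·111.32)² + (0.019·93.02)²) = √(6.55544 + 3.12363) = 3.111 km
7: √((-0.001·111.32)² + (0.006·93.02)²) = √(0.01239 + 0.31150) = 0.569 km
8: √((-0.016·111.32)² + (0.012·93.02)²) = √(3.17239 + 1.24599) = 2.102 km
9: √((0.007·111.32)² + (0.001·93.02)²) = √(0.60721 + 0.00865) = 0.785 km
10: √((-0.008·111.32)² + (0.001·93.02)²) = √(0.79310 + 0.00865) = 0.895 km
11: √((0.017·111.32)² + (0.026·93.02)²) = √(3.58133 + 5.84924) = 3.071 km
12: √((-0.012·111.32)² + (0.008·93.02)²) = √(1.78447 + 0.55377) = 1.529 km
13: √((-0.003·111.32)² + (-0.002·93.02)²) = √(0.11153 + 0.03461) = 0.382 km
Sorted: 13 (0.382 km) < 7 (0.569 km) < 9 (0.785 km) < 10 (0.895 km) < …

13, 7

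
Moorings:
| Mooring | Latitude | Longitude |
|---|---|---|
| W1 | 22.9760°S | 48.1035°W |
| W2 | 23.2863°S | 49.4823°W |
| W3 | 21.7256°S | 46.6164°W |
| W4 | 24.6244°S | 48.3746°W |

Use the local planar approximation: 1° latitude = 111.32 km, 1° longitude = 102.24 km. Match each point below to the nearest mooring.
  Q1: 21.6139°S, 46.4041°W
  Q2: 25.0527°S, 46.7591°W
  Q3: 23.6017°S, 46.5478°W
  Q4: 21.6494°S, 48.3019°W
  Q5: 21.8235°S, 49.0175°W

Q1→W3; Q2→W4; Q3→W1; Q4→W1; Q5→W1

Q1 at 21.6139°S, 46.4041°W:
  W1: 230.6063 km
  W2: 365.6576 km
  W3: 25.0149 km
  W4: 391.0231 km
  → nearest: W3 (25.0149 km)
Q2 at 25.0527°S, 46.7591°W:
  W1: 268.9541 km
  W2: 340.8567 km
  W3: 370.6600 km
  W4: 171.9126 km
  → nearest: W4 (171.9126 km)
Q3 at 23.6017°S, 46.5478°W:
  W1: 173.6374 km
  W2: 302.0707 km
  W3: 208.9652 km
  W4: 218.7348 km
  → nearest: W1 (173.6374 km)
Q4 at 21.6494°S, 48.3019°W:
  W1: 149.0637 km
  W2: 218.5605 km
  W3: 172.5342 km
  W4: 331.2604 km
  → nearest: W1 (149.0637 km)
Q5 at 21.8235°S, 49.0175°W:
  W1: 158.7210 km
  W2: 169.6313 km
  W3: 245.7303 km
  W4: 318.6492 km
  → nearest: W1 (158.7210 km)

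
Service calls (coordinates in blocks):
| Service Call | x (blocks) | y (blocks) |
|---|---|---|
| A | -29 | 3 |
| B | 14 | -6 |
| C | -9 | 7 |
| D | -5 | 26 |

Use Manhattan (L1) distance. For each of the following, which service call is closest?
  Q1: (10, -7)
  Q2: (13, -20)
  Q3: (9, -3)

Q1 at (10, -7):
  A: 49 blocks
  B: 5 blocks
  C: 33 blocks
  D: 48 blocks
  → nearest: B (5 blocks)
Q2 at (13, -20):
  A: 65 blocks
  B: 15 blocks
  C: 49 blocks
  D: 64 blocks
  → nearest: B (15 blocks)
Q3 at (9, -3):
  A: 44 blocks
  B: 8 blocks
  C: 28 blocks
  D: 43 blocks
  → nearest: B (8 blocks)

Q1→B; Q2→B; Q3→B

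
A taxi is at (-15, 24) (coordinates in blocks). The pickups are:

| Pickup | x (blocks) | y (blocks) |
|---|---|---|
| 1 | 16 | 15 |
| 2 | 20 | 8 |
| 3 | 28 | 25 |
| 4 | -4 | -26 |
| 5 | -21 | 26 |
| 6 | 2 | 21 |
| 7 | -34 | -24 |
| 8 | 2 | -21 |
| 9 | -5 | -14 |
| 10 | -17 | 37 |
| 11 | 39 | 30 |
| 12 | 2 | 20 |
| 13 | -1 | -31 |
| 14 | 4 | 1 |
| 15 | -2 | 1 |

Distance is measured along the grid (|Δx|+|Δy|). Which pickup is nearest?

5

Distances from (-15, 24):
1: 40 blocks
2: 51 blocks
3: 44 blocks
4: 61 blocks
5: 8 blocks
6: 20 blocks
7: 67 blocks
8: 62 blocks
9: 48 blocks
10: 15 blocks
11: 60 blocks
12: 21 blocks
13: 69 blocks
14: 42 blocks
15: 36 blocks
Minimum: 5 at 8 blocks.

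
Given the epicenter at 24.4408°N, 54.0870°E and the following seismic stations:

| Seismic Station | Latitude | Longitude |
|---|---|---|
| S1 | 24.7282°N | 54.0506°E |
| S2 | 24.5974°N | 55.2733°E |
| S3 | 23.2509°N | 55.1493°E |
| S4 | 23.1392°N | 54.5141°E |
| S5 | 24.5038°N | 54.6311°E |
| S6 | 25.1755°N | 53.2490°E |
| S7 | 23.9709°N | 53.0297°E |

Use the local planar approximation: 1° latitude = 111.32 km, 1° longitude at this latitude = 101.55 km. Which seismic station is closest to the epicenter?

Distances from 24.4408°N, 54.0870°E:
S1: 32.2062 km
S2: 121.7236 km
S3: 170.8301 km
S4: 151.2463 km
S5: 55.6967 km
S6: 118.0293 km
S7: 119.4333 km
Minimum: S1 at 32.2062 km.

S1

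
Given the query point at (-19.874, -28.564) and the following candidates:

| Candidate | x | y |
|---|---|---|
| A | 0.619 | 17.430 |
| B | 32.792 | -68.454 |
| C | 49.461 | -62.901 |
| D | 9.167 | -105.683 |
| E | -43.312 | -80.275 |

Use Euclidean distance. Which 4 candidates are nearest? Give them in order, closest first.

A, E, B, C

Distances from (-19.874, -28.564):
A: √((20.493)² + (45.994)²) = √(419.96305 + 2115.44804) = 50.353
B: √((52.666)² + (-39.890)²) = √(2773.70756 + 1591.21210) = 66.068
C: √((69.335)² + (-34.337)²) = √(4807.34222 + 1179.02957) = 77.372
D: √((29.041)² + (-77.119)²) = √(843.37968 + 5947.34016) = 82.406
E: √((-23.438)² + (-51.711)²) = √(549.33984 + 2674.02752) = 56.775
Sorted: A (50.353) < E (56.775) < B (66.068) < C (77.372) < D (82.406)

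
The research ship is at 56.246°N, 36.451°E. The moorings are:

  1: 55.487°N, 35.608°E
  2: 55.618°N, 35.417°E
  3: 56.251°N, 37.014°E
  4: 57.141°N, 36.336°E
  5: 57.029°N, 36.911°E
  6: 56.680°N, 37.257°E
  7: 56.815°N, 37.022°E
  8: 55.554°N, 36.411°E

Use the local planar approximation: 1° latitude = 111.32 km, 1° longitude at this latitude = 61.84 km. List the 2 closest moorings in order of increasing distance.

3, 6

Distances from 56.246°N, 36.451°E:
1: √((-0.759·111.32)² + (-0.843·61.84)²) = √(7138.87779 + 2717.65367) = 99.280 km
2: √((-0.628·111.32)² + (-1.034·61.84)²) = √(4887.26269 + 4088.65098) = 94.741 km
3: √((0.005·111.32)² + (0.563·61.84)²) = √(0.30980 + 1212.14829) = 34.820 km
4: √((0.895·111.32)² + (-0.115·61.84)²) = √(9926.41587 + 50.57485) = 99.885 km
5: √((0.783·111.32)² + (0.460·61.84)²) = √(7597.48619 + 809.19767) = 91.688 km
6: √((0.434·111.32)² + (0.806·61.84)²) = √(2334.13437 + 2484.32864) = 69.415 km
7: √((0.569·111.32)² + (0.571·61.84)²) = √(4012.09242 + 1246.84130) = 72.519 km
8: √((-0.692·111.32)² + (-0.040·61.84)²) = √(5934.15088 + 6.11870) = 77.073 km
Sorted: 3 (34.820 km) < 6 (69.415 km) < 7 (72.519 km) < 8 (77.073 km) < …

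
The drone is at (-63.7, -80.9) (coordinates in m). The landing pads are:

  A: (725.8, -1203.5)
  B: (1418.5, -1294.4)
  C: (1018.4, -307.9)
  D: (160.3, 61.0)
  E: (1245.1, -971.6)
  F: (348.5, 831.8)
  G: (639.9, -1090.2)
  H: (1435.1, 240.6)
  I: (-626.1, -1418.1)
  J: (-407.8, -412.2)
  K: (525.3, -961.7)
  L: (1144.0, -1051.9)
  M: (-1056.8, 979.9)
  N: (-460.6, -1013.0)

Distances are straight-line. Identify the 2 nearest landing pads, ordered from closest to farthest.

Distances from (-63.7, -80.9):
A: √((789.5)² + (-1122.6)²) = √(623310.250 + 1260230.760) = 1372.4 m
B: √((1482.2)² + (-1213.5)²) = √(2196916.840 + 1472582.250) = 1915.6 m
C: √((1082.1)² + (-227.0)²) = √(1170940.410 + 51529.000) = 1105.7 m
D: √((224.0)² + (141.9)²) = √(50176.000 + 20135.610) = 265.2 m
E: √((1308.8)² + (-890.7)²) = √(1712957.440 + 793346.490) = 1583.1 m
F: √((412.2)² + (912.7)²) = √(169908.840 + 833021.290) = 1001.5 m
G: √((703.6)² + (-1009.3)²) = √(495052.960 + 1018686.490) = 1230.3 m
H: √((1498.8)² + (321.5)²) = √(2246401.440 + 103362.250) = 1532.9 m
I: √((-562.4)² + (-1337.2)²) = √(316293.760 + 1788103.840) = 1450.7 m
J: √((-344.1)² + (-331.3)²) = √(118404.810 + 109759.690) = 477.7 m
K: √((589.0)² + (-880.8)²) = √(346921.000 + 775808.640) = 1059.6 m
L: √((1207.7)² + (-971.0)²) = √(1458539.290 + 942841.000) = 1549.6 m
M: √((-993.1)² + (1060.8)²) = √(986247.610 + 1125296.640) = 1453.1 m
N: √((-396.9)² + (-932.1)²) = √(157529.610 + 868810.410) = 1013.1 m
Sorted: D (265.2 m) < J (477.7 m) < F (1001.5 m) < N (1013.1 m) < …

D, J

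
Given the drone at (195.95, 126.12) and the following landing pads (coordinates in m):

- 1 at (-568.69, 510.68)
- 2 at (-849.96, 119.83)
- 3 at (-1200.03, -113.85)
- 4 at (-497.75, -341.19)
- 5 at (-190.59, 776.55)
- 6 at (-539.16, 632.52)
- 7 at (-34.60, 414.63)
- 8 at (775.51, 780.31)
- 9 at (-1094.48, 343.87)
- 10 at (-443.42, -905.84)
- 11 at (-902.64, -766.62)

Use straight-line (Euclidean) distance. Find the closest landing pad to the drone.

7

Distances from (195.95, 126.12):
1: √((-764.64)² + (384.56)²) = √(584674.3296 + 147886.3936) = 855.90 m
2: √((-1045.91)² + (-6.29)²) = √(1093927.7281 + 39.5641) = 1045.93 m
3: √((-1395.98)² + (-239.97)²) = √(1948760.1604 + 57585.6009) = 1416.46 m
4: √((-693.70)² + (-467.31)²) = √(481219.6900 + 218378.6361) = 836.42 m
5: √((-386.54)² + (650.43)²) = √(149413.1716 + 423059.1849) = 756.62 m
6: √((-735.11)² + (506.40)²) = √(540386.7121 + 256440.9600) = 892.65 m
7: √((-230.55)² + (288.51)²) = √(53153.3025 + 83238.0201) = 369.31 m
8: √((579.56)² + (654.19)²) = √(335889.7936 + 427964.5561) = 873.99 m
9: √((-1290.43)² + (217.75)²) = √(1665209.5849 + 47415.0625) = 1308.67 m
10: √((-639.37)² + (-1031.96)²) = √(408793.9969 + 1064941.4416) = 1213.98 m
11: √((-1098.59)² + (-892.74)²) = √(1206899.9881 + 796984.7076) = 1415.59 m
Minimum: 7 at 369.31 m.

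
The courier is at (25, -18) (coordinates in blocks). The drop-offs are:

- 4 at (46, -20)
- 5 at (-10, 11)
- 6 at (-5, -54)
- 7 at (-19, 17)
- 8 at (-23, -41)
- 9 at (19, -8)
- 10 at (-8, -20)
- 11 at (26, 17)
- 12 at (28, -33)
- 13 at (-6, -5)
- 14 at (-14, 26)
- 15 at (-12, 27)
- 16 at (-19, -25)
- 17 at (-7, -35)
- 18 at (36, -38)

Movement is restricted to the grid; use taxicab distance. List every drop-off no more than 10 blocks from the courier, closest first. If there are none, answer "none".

Distances from (25, -18):
4: |21| + |-2| = 21 + 2 = 23 blocks
5: |-35| + |29| = 35 + 29 = 64 blocks
6: |-30| + |-36| = 30 + 36 = 66 blocks
7: |-44| + |35| = 44 + 35 = 79 blocks
8: |-48| + |-23| = 48 + 23 = 71 blocks
9: |-6| + |10| = 6 + 10 = 16 blocks
10: |-33| + |-2| = 33 + 2 = 35 blocks
11: |1| + |35| = 1 + 35 = 36 blocks
12: |3| + |-15| = 3 + 15 = 18 blocks
13: |-31| + |13| = 31 + 13 = 44 blocks
14: |-39| + |44| = 39 + 44 = 83 blocks
15: |-37| + |45| = 37 + 45 = 82 blocks
16: |-44| + |-7| = 44 + 7 = 51 blocks
17: |-32| + |-17| = 32 + 17 = 49 blocks
18: |11| + |-20| = 11 + 20 = 31 blocks
Threshold 10 blocks: none within range.

none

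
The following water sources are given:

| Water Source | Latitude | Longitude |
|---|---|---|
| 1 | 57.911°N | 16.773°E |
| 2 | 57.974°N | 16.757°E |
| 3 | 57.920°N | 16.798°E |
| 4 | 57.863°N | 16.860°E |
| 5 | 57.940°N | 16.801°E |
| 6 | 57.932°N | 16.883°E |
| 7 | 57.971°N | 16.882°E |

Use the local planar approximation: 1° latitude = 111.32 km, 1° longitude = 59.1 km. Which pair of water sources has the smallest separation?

Pairwise distances:
1–2: 7.077 km
1–3: 1.785 km
1–4: 7.415 km
1–5: 3.628 km
1–6: 6.909 km
1–7: 9.280 km
2–3: 6.481 km
2–4: 13.775 km
2–5: 4.592 km
2–6: 8.793 km
2–7: 7.395 km
3–4: 7.327 km
3–5: 2.233 km
3–6: 5.198 km
3–7: 7.542 km
4–5: 9.254 km
4–6: 7.800 km
4–7: 12.093 km
5–6: 4.927 km
5–7: 5.901 km
6–7: 4.342 km
Closest pair: 1–3 at 1.785 km.

1 and 3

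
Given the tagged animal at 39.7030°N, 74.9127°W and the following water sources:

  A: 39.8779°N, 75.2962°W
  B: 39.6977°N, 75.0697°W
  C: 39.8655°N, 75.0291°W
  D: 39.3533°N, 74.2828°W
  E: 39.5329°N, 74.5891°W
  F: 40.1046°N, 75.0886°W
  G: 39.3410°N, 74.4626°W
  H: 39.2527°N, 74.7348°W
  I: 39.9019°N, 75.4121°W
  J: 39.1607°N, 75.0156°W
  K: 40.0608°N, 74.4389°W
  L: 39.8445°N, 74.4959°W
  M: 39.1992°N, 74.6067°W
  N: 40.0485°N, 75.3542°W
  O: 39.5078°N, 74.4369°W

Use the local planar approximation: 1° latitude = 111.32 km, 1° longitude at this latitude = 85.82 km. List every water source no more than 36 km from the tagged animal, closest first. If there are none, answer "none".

B, C, E

Distances from 39.7030°N, 74.9127°W:
A: √((0.1749·111.32)² + (-0.3835·85.82)²) = √(379.075760 + 1083.197769) = 38.2397 km
B: √((-0.0053·111.32)² + (-0.1570·85.82)²) = √(0.348095 + 181.541670) = 13.4867 km
C: √((0.1625·111.32)² + (-0.1164·85.82)²) = √(327.230010 + 99.789071) = 20.6644 km
D: √((-0.3497·111.32)² + (0.6299·85.82)²) = √(1515.436209 + 2922.269310) = 66.6161 km
E: √((-0.1701·111.32)² + (0.3236·85.82)²) = √(358.554372 + 771.247992) = 33.6125 km
F: √((0.4016·111.32)² + (-0.1759·85.82)²) = √(1998.636450 + 227.881306) = 47.1860 km
G: √((-0.3620·111.32)² + (0.4501·85.82)²) = √(1623.915909 + 1492.090091) = 55.8212 km
H: √((-0.4503·111.32)² + (0.1779·85.82)²) = √(2512.755830 + 233.092831) = 52.4008 km
I: √((0.1989·111.32)² + (-0.4994·85.82)²) = √(490.248148 + 1836.851708) = 48.2400 km
J: √((-0.5423·111.32)² + (-0.1029·85.82)²) = √(3644.396360 + 77.984406) = 61.0113 km
K: √((0.3578·111.32)² + (0.4738·85.82)²) = √(1586.452479 + 1653.358883) = 56.9193 km
L: √((0.1415·111.32)² + (0.4168·85.82)²) = √(248.118573 + 1279.476875) = 39.0845 km
M: √((-0.5038·111.32)² + (0.3060·85.82)²) = √(3145.304684 + 689.635919) = 61.9269 km
N: √((0.3455·111.32)² + (-0.4415·85.82)²) = √(1479.253136 + 1435.616484) = 53.9895 km
O: √((-0.1952·111.32)² + (0.4758·85.82)²) = √(472.178298 + 1667.346629) = 46.2550 km
Threshold 36 km: B (13.4867 km), C (20.6644 km), E (33.6125 km) are within range.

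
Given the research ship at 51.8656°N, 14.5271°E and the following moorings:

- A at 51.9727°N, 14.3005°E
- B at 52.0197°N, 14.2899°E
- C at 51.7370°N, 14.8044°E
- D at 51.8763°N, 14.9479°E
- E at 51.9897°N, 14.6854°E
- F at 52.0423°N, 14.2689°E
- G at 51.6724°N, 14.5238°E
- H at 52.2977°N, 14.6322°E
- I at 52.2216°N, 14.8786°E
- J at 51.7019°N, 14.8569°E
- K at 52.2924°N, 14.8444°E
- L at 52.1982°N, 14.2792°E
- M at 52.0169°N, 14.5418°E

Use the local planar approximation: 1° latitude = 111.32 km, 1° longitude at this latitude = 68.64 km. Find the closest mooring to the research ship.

M

Distances from 51.8656°N, 14.5271°E:
A: √((0.1071·111.32)² + (-0.2266·68.64)²) = √(142.142954 + 241.921441) = 19.5976 km
B: √((0.1541·111.32)² + (-0.2372·68.64)²) = √(294.273851 + 265.084246) = 23.6508 km
C: √((-0.1286·111.32)² + (0.2773·68.64)²) = √(204.940755 + 362.288283) = 23.8166 km
D: √((0.0107·111.32)² + (0.4208·68.64)²) = √(1.418776 + 834.268819) = 28.9083 km
E: √((0.1241·111.32)² + (0.1583·68.64)²) = √(190.849031 + 118.063697) = 17.5759 km
F: √((0.1767·111.32)² + (-0.2582·68.64)²) = √(386.918499 + 314.099341) = 26.4767 km
G: √((-0.1932·111.32)² + (-0.0033·68.64)²) = √(462.552081 + 0.051308) = 21.5082 km
H: √((0.4321·111.32)² + (0.1051·68.64)²) = √(2313.741988 + 52.042719) = 48.6393 km
I: √((0.3560·111.32)² + (0.3515·68.64)²) = √(1570.530559 + 582.110199) = 46.3966 km
J: √((-0.1637·111.32)² + (0.3298·68.64)²) = √(332.080790 + 512.455139) = 29.0609 km
K: √((0.4268·111.32)² + (0.3173·68.64)²) = √(2257.330849 + 474.345401) = 52.2654 km
L: √((0.3326·111.32)² + (-0.2479·68.64)²) = √(1370.852995 + 289.539355) = 40.7479 km
M: √((0.1513·111.32)² + (0.0147·68.64)²) = √(283.677082 + 1.018097) = 16.8729 km
Minimum: M at 16.8729 km.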